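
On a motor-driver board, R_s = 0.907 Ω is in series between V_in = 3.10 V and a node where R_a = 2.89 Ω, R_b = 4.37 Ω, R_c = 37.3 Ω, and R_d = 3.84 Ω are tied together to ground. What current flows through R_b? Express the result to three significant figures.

Combine the parallel branches: R_p = (1/2.89 + 1/4.37 + 1/37.3 + 1/3.84)⁻¹ = 1.160 Ω.
V_A = 3.10 × 1.160/2.067 = 1.740 V.
I(R_b) = V_A / R_b = 1.740/4.37 = 0.3981 A.
(Check via current divider: I_total = 1.500 A; share G_k/ΣG = 0.2654 → same result.)

I ≈ 0.398 A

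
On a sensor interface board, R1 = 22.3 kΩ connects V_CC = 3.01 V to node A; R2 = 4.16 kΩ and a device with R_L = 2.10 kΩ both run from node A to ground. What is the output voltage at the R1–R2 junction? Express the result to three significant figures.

The load sits in parallel with R2, giving an effective lower resistance R2' = R2·R_L/(R2+R_L) = 1.396 kΩ.
Then V_out = V_CC · R2'/(R1 + R2') = 3.01 × 1.396/23.70 = 0.1773 V.

V_out ≈ 0.177 V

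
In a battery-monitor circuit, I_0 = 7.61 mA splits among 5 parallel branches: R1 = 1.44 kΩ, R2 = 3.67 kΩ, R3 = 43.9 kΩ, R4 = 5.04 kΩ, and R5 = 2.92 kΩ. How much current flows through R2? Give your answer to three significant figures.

I ≈ 1.35 mA

Conductances: ΣG = 1/1.44 + 1/3.67 + 1/43.9 + 1/5.04 + 1/2.92 = 1.531 (1/kΩ).
By the current-divider rule, I = I_0 · G_k/ΣG = 7.61 × 0.1780 = 1.355 mA.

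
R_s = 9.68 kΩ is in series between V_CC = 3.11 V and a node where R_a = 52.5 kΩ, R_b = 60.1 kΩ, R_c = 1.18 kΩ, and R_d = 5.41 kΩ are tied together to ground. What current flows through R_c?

I ≈ 0.232 mA

Combine the parallel branches: R_p = (1/52.5 + 1/60.1 + 1/1.18 + 1/5.41)⁻¹ = 0.9363 kΩ.
V_A by voltage divider: V_A = 3.11 × 0.9363/(9.68 + 0.9363) = 0.2743 V.
I(R_c) = V_A / R_c = 0.2743/1.18 = 0.2325 mA.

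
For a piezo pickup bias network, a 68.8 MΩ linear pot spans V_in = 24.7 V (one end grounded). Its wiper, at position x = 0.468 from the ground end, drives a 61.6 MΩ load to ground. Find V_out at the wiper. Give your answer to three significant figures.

V_out ≈ 9.04 V

Lower segment x·R_p = 32.20 MΩ; upper segment (1−x)·R_p = 36.60 MΩ.
(x·R_p) ‖ R_L = 21.15 MΩ.
Loaded-divider output: V_out = 24.7 × 0.3662 = 9.045 V.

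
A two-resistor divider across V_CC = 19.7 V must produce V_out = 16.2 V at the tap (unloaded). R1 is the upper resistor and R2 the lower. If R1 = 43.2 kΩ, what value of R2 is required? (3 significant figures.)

R2 ≈ 200 kΩ

The divider ratio is R2/(R1+R2) = 16.2/19.7 = 0.8223.
So R2 = R1 · V_out/(V_CC − V_out) = 43.2 × 16.2/(19.7 − 16.2) = 43.2 × 4.629 = 200.0 kΩ.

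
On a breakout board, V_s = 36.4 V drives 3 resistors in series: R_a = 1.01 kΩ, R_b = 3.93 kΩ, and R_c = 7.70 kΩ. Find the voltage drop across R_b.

ΣR = 1.01 + 3.93 + 7.70 = 12.64 kΩ.
By the voltage-divider rule, V = 36.4 × 3.930/12.64 = 11.32 V.

V ≈ 11.3 V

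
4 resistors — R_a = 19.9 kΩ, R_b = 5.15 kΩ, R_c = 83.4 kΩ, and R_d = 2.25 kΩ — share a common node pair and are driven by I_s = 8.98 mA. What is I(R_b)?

I ≈ 2.49 mA

ΣG = 1/19.9 + 1/5.15 + 1/83.4 + 1/2.25 = 0.7009.
By the current-divider rule, I = I_s · G_k/ΣG = 8.98 × 0.2771 = 2.488 mA.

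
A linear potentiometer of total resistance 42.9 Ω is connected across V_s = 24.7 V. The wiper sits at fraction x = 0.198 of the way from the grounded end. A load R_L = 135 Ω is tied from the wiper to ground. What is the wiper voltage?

V_out ≈ 4.66 V

Lower segment x·R_p = 8.494 Ω; upper segment (1−x)·R_p = 34.41 Ω.
R_L loads the lower segment: effective lower R = 7.991 Ω.
Then V_out = V_s · 7.991/(34.41 + 7.991) = 4.656 V.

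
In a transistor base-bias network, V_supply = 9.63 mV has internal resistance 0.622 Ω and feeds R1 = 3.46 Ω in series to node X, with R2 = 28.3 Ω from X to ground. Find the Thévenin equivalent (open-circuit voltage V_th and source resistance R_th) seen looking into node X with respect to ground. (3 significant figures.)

R1' = 0.622 + 3.46 = 4.082 Ω (source resistance + R1).
V_th is the unloaded tap voltage: V_supply · R2/(R1'+R2) = 9.63 × 0.8739 = 8.416 mV.
Looking into X with the source shorted: R_th = R1'·R2/(R1'+R2) = 4.082 × 28.3/32.38 = 3.567 Ω.

V_th ≈ 8.42 mV, R_th ≈ 3.57 Ω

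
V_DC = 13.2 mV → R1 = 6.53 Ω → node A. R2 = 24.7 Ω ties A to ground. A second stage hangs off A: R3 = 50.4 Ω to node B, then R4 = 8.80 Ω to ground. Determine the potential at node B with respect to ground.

Node A sees R2 in parallel with the series input of stage 2, R3 + R4 = 59.20 Ω.
Effective lower resistance at A: R2 ‖ 59.20 = 17.43 Ω.
So V_A = 13.2 × 0.7274 = 9.602 mV.
V_B = V_A × 0.1486 = 1.427 mV.

V_B ≈ 1.43 mV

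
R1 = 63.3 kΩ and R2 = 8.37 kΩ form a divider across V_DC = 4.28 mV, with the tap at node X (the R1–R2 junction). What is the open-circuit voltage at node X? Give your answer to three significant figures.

V_th is the unloaded tap voltage: V_DC · R2/(R1+R2) = 4.28 × 0.1168 = 0.4998 mV.

V_th ≈ 0.500 mV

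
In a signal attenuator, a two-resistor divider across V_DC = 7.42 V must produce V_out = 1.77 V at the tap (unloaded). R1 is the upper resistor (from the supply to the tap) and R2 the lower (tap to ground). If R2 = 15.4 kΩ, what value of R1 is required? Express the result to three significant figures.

V_out/V_DC = R2/(R1+R2) = 0.2385.
So R1 = R2 · (V_DC/V_out − 1) = 15.4 × (7.42/1.77 − 1) = 15.4 × 3.192 = 49.16 kΩ.

R1 ≈ 49.2 kΩ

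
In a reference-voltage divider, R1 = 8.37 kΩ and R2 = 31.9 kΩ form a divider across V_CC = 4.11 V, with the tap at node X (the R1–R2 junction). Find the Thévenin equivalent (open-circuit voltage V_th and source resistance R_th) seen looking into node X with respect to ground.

With X open, the divider is unloaded: V_th = 4.11 × 31.9/40.27 = 3.256 V.
Zeroing V_CC shorts the top of R1 to ground, so R_th = R1 ‖ R2 = 6.630 kΩ.

V_th ≈ 3.26 V, R_th ≈ 6.63 kΩ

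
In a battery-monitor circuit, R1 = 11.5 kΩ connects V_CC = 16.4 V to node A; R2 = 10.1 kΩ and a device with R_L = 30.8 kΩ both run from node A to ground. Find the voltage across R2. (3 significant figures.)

First combine the lower leg with the load: R2 ‖ R_L = 7.606 kΩ.
Now apply the divider: V_out = 16.4 × 0.3981 = 6.529 V.
(Unloaded it would be 7.67 V; the load pulls it down.)

V_out ≈ 6.53 V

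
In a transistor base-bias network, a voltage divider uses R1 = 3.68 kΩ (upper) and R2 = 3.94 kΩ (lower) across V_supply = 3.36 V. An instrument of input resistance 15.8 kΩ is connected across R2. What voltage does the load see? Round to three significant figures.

V_out ≈ 1.55 V

First combine the lower leg with the load: R2 ‖ R_L = 3.154 kΩ.
Now apply the divider: V_out = 3.36 × 0.4615 = 1.551 V.
(Unloaded it would be 1.74 V; the load pulls it down.)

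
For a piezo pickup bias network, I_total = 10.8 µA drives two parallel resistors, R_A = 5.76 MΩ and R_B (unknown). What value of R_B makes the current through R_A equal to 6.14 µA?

R_B ≈ 7.59 MΩ

Two-branch current divider: I_A = I_total · R_B/(R_A + R_B).
With f = 0.5685, R_B = R_A · f/(1−f) = 5.76 × 1.318 = 7.589 MΩ.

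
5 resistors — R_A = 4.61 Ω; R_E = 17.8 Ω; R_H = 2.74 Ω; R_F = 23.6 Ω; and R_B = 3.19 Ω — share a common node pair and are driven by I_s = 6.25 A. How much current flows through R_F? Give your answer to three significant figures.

Total conductance ΣG = 1/4.61 + 1/17.8 + 1/2.74 + 1/23.6 + 1/3.19 = 0.9939 (units of 1/Ω).
By the current-divider rule, I = I_s · G_k/ΣG = 6.25 × 0.04263 = 0.2665 A.

I ≈ 0.266 A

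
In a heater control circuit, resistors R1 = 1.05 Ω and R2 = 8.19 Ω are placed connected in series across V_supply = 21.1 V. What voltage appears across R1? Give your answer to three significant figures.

Series total: ΣR = 1.05 + 8.19 = 9.240 Ω.
V = V_supply · R/ΣR = 21.1 × 0.1136 = 2.398 V.

V ≈ 2.40 V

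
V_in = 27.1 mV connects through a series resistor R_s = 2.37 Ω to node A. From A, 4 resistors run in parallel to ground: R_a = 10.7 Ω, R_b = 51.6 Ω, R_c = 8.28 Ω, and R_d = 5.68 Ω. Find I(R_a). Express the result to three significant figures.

I ≈ 1.29 mA

Parallel bank: R_p = 1/(1/10.7 + 1/51.6 + 1/8.28 + 1/5.68) = 2.441 Ω.
Node voltage V_A = V_in · R_p/(R_s + R_p) = 27.1 × 0.5074 = 13.75 mV.
I(R_a) = V_A / R_a = 13.75/10.7 = 1.285 mA.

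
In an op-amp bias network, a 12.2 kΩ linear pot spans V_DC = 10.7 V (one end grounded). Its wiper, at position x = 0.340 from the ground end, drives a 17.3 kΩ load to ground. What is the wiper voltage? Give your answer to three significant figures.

V_out ≈ 3.14 V

Split the track: R_lower = x·R_p = 4.148 kΩ, R_upper = (1−x)·R_p = 8.052 kΩ.
(x·R_p) ‖ R_L = 3.346 kΩ.
Loaded-divider output: V_out = 10.7 × 0.2935 = 3.141 V.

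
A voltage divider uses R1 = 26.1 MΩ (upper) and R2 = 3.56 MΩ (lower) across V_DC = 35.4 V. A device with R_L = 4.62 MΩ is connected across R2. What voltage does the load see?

R2 ‖ R_L = (3.56 × 4.62)/(3.56 + 4.62) = 2.011 MΩ.
Then V_out = V_DC · R2'/(R1 + R2') = 35.4 × 2.011/28.11 = 2.532 V.

V_out ≈ 2.53 V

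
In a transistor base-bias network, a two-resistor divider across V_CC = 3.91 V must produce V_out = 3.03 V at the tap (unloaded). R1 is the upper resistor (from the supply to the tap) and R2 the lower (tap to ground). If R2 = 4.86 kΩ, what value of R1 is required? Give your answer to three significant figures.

Required fraction k = V_out/V_CC = 0.7749.
R1 = R2·(1/k − 1) = 4.86 × 0.2904 = 1.411 kΩ.

R1 ≈ 1.41 kΩ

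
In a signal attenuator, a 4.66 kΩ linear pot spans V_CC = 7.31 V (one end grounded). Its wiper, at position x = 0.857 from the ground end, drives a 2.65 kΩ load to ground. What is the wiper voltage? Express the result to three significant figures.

Split the track: R_lower = x·R_p = 3.994 kΩ, R_upper = (1−x)·R_p = 0.6664 kΩ.
R_L loads the lower segment: effective lower R = 1.593 kΩ.
V_out = 7.31 × 1.593/(0.6664 + 1.593) = 5.154 V.

V_out ≈ 5.15 V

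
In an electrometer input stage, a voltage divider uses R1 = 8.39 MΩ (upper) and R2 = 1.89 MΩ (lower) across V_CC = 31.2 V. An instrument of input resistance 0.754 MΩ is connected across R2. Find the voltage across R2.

V_out ≈ 1.88 V

First combine the lower leg with the load: R2 ‖ R_L = 0.5390 MΩ.
Then V_out = V_CC · R2'/(R1 + R2') = 31.2 × 0.5390/8.929 = 1.883 V.
(Unloaded it would be 5.74 V; the load pulls it down.)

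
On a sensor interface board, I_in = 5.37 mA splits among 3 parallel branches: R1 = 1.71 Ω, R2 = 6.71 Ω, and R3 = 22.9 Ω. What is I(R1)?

Total conductance ΣG = 1/1.71 + 1/6.71 + 1/22.9 = 0.7775 (units of 1/Ω).
Current divider: I(R1) = I_in · G_k/ΣG = 5.37 × (0.5848/0.7775) = 5.37 × 0.7522 = 4.039 mA.

I ≈ 4.04 mA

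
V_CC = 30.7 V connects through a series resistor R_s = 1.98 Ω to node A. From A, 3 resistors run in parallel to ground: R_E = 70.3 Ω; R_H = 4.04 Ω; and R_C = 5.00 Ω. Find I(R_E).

I ≈ 0.228 A

Combine the parallel branches: R_p = (1/70.3 + 1/4.04 + 1/5.00)⁻¹ = 2.166 Ω.
V_A = 30.7 × 2.166/4.146 = 16.04 V.
I(R_E) = V_A / R_E = 16.04/70.3 = 0.2281 A.
(Check via current divider: I_total = 7.405 A; share G_k/ΣG = 0.03081 → same result.)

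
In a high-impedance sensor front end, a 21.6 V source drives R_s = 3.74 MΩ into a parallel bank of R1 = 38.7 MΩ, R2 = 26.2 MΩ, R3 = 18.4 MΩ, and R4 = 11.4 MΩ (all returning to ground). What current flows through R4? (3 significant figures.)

Combine the parallel branches: R_p = (1/38.7 + 1/26.2 + 1/18.4 + 1/11.4)⁻¹ = 4.853 MΩ.
Node voltage V_A = V_CC · R_p/(R_s + R_p) = 21.6 × 0.5647 = 12.20 V.
Branch current I = V_A/R4 = 12.20/11.4 = 1.070 µA.
(Equivalently: I_total = 2.514 µA, then current-divider fraction G_k/ΣG = 0.4257.)

I ≈ 1.07 µA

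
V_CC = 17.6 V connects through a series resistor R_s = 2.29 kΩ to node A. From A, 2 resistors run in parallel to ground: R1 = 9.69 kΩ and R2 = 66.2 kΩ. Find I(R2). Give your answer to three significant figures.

I ≈ 0.209 mA

Parallel bank: R_p = 1/(1/9.69 + 1/66.2) = 8.453 kΩ.
V_A = 17.6 × 8.453/10.74 = 13.85 V.
Branch current I = V_A/R2 = 13.85/66.2 = 0.2092 mA.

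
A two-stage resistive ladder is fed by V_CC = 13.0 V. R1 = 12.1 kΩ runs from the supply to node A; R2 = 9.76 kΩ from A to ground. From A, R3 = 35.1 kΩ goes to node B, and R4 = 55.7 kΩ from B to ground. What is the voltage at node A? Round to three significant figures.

Looking into the second stage from A: R3 + R4 = 90.80 kΩ appears in parallel with R2.
R2 ‖ (R3+R4) = 8.813 kΩ.
So V_A = 13.0 × 0.4214 = 5.478 V.

V_A ≈ 5.48 V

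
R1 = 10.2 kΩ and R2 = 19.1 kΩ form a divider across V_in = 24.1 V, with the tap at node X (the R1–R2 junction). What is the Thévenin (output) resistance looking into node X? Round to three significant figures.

Looking into X with the source shorted: R_th = R1·R2/(R1+R2) = 10.20 × 19.1/29.30 = 6.649 kΩ.

R_th ≈ 6.65 kΩ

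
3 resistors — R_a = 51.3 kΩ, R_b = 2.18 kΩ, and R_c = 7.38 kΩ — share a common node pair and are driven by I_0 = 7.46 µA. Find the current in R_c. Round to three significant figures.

ΣG = 1/51.3 + 1/2.18 + 1/7.38 = 0.6137.
By the current-divider rule, I = I_0 · G_k/ΣG = 7.46 × 0.2208 = 1.647 µA.

I ≈ 1.65 µA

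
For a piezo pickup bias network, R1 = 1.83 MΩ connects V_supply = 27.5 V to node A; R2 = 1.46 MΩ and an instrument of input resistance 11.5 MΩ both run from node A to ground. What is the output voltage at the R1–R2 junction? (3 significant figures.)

V_out ≈ 11.4 V

The load sits in parallel with R2, giving an effective lower resistance R2' = R2·R_L/(R2+R_L) = 1.296 MΩ.
Now apply the divider: V_out = 27.5 × 0.4145 = 11.40 V.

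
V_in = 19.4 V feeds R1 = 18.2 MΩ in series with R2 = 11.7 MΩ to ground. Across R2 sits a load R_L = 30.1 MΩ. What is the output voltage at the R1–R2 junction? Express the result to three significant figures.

V_out ≈ 6.14 V

R2 ‖ R_L = (11.7 × 30.1)/(11.7 + 30.1) = 8.425 MΩ.
Now apply the divider: V_out = 19.4 × 0.3164 = 6.139 V.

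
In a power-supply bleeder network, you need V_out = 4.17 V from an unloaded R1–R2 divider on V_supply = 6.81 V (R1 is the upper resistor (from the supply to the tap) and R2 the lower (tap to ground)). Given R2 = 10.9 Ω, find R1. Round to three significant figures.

The divider ratio is R2/(R1+R2) = 4.17/6.81 = 0.6123.
Rearranging, R1 = R2·(1−k)/k = 10.9 × 0.6331 = 6.901 Ω.

R1 ≈ 6.90 Ω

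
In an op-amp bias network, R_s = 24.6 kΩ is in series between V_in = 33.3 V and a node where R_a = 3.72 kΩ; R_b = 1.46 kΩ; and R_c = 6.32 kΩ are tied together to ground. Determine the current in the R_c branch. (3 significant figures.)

I ≈ 0.186 mA

Equivalent of the parallel group: R_p = 0.8993 kΩ.
V_A by voltage divider: V_A = 33.3 × 0.8993/(24.6 + 0.8993) = 1.174 V.
I(R_c) = V_A / R_c = 1.174/6.32 = 0.1858 mA.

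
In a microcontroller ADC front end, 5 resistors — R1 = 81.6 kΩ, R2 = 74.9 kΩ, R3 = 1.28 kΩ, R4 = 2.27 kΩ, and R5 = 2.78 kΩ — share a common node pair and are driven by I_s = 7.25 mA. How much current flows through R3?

ΣG = 1/81.6 + 1/74.9 + 1/1.28 + 1/2.27 + 1/2.78 = 1.607.
Current divider: I(R3) = I_s · G_k/ΣG = 7.25 × (0.7812/1.607) = 7.25 × 0.4861 = 3.524 mA.

I ≈ 3.52 mA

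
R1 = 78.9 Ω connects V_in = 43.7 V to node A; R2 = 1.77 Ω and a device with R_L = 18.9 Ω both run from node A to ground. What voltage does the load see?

V_out ≈ 0.878 V

First combine the lower leg with the load: R2 ‖ R_L = 1.618 Ω.
Now apply the divider: V_out = 43.7 × 0.02010 = 0.8784 V.
(Unloaded it would be 0.959 V; the load pulls it down.)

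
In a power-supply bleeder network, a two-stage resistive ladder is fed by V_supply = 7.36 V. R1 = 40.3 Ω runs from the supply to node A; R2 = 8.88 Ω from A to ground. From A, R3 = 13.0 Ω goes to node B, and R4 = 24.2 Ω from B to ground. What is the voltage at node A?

V_A ≈ 1.11 V

Node A sees R2 in parallel with the series input of stage 2, R3 + R4 = 37.20 Ω.
R2 ‖ (R3+R4) = 7.169 Ω.
So V_A = 7.36 × 0.1510 = 1.112 V.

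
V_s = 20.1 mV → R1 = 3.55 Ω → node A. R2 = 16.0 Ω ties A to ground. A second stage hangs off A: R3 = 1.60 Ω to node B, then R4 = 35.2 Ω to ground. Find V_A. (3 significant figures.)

V_A ≈ 15.2 mV

Looking into the second stage from A: R3 + R4 = 36.80 Ω appears in parallel with R2.
Effective lower resistance at A: R2 ‖ 36.80 = 11.15 Ω.
First divider: V_A = V_s · 11.15/(3.55 + 11.15) = 15.25 mV.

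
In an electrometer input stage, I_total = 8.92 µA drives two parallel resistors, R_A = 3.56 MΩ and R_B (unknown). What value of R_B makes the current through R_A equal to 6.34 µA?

Two-branch current divider: I_A = I_total · R_B/(R_A + R_B).
With f = 0.7108, R_B = R_A · f/(1−f) = 3.56 × 2.457 = 8.748 MΩ.

R_B ≈ 8.75 MΩ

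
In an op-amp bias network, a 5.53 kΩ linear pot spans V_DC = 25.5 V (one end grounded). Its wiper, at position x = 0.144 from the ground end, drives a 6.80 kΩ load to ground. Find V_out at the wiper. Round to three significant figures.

The pot divides into 4.734 kΩ above the wiper and 0.7963 kΩ below.
Lower segment in parallel with the load: 0.7963 ‖ 6.80 = 0.7128 kΩ.
Then V_out = V_DC · 0.7128/(4.734 + 0.7128) = 3.337 V.

V_out ≈ 3.34 V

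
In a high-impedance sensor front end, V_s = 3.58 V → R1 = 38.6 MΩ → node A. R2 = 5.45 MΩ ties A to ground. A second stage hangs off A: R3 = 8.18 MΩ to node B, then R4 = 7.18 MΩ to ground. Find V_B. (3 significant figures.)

V_B ≈ 0.158 V

Node A sees R2 in parallel with the series input of stage 2, R3 + R4 = 15.36 MΩ.
R2 ‖ (R3+R4) = 4.023 MΩ.
First divider: V_A = V_s · 4.023/(38.6 + 4.023) = 0.3379 V.
Then the unloaded second divider: V_B = V_A × R4/(R3+R4) = 0.3379 × 0.4674 = 0.1579 V.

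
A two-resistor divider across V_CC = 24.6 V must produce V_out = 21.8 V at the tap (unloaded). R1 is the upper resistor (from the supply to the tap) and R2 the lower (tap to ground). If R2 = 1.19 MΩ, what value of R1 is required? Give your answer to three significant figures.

Required fraction k = V_out/V_CC = 0.8862.
Rearranging, R1 = R2·(1−k)/k = 1.19 × 0.1284 = 0.1528 MΩ.

R1 ≈ 0.153 MΩ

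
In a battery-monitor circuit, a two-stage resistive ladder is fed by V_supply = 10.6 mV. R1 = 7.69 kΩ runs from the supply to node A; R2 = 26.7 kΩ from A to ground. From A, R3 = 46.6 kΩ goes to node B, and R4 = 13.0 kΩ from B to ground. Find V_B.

V_B ≈ 1.63 mV

Looking into the second stage from A: R3 + R4 = 59.60 kΩ appears in parallel with R2.
Effective lower resistance at A: R2 ‖ 59.60 = 18.44 kΩ.
So V_A = 10.6 × 0.7057 = 7.480 mV.
Stage 2 is unloaded, so V_B = V_A · R4/(R3+R4) = 7.480 × 13.0/59.60 = 1.632 mV.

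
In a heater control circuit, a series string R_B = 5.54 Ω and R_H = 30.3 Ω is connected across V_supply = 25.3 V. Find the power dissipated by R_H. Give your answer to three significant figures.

Series current I = V_supply/ΣR = 25.3/35.84 = 0.7059 A.
P = I²R = 0.4983 × 30.3 = 15.10 W.

P ≈ 15.1 W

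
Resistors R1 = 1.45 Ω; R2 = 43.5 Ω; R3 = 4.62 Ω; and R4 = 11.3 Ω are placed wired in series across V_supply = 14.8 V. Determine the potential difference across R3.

V ≈ 1.12 V

Total series resistance ΣR = 1.45 + 43.5 + 4.62 + 11.3 = 60.87 Ω.
V = V_supply · R/ΣR = 14.8 × 0.07590 = 1.123 V.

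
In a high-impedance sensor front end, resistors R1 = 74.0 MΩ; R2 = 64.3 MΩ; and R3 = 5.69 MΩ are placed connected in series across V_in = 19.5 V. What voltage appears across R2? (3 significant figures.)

V ≈ 8.71 V

Total series resistance ΣR = 74.0 + 64.3 + 5.69 = 144.0 MΩ.
By the voltage-divider rule, V = 19.5 × 64.30/144.0 = 8.708 V.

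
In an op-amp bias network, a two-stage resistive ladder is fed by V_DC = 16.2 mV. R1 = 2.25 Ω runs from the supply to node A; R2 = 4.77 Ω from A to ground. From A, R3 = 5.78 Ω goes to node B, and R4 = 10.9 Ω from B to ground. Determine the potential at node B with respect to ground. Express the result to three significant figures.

V_B ≈ 6.59 mV

The second stage (R3 + R4 = 16.68 Ω) loads node A in parallel with R2.
R2 ‖ (R3+R4) = 3.709 Ω.
V_A = 16.2 × 3.709/(2.25 + 3.709) = 10.08 mV.
V_B = V_A × 0.6535 = 6.589 mV.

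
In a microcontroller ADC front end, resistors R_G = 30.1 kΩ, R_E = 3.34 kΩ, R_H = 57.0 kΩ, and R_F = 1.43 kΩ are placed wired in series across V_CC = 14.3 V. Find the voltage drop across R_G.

Series total: ΣR = 30.1 + 3.34 + 57.0 + 1.43 = 91.87 kΩ.
V = V_CC · R/ΣR = 14.3 × 0.3276 = 4.685 V.

V ≈ 4.69 V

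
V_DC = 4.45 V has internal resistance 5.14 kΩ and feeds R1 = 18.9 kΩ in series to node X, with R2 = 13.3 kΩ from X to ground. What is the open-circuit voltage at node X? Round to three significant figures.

R1' = 5.14 + 18.9 = 24.04 kΩ (source resistance + R1).
V_th is the unloaded tap voltage: V_DC · R2/(R1'+R2) = 4.45 × 0.3562 = 1.585 V.

V_th ≈ 1.59 V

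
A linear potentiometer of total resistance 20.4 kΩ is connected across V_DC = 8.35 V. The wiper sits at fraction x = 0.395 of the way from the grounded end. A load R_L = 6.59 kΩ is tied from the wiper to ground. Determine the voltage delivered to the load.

V_out ≈ 1.90 V

Split the track: R_lower = x·R_p = 8.058 kΩ, R_upper = (1−x)·R_p = 12.34 kΩ.
Lower segment in parallel with the load: 8.058 ‖ 6.59 = 3.625 kΩ.
V_out = 8.35 × 3.625/(12.34 + 3.625) = 1.896 V.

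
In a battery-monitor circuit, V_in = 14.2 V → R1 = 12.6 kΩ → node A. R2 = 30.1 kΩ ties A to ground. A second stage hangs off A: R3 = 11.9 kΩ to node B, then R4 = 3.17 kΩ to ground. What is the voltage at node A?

V_A ≈ 6.30 V

Looking into the second stage from A: R3 + R4 = 15.07 kΩ appears in parallel with R2.
R2 ‖ (R3+R4) = 10.04 kΩ.
First divider: V_A = V_in · 10.04/(12.6 + 10.04) = 6.298 V.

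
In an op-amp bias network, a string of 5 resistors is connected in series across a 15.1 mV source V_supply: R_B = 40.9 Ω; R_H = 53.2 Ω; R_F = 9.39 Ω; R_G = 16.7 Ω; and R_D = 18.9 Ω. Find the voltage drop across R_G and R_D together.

Series total: ΣR = 40.9 + 53.2 + 9.39 + 16.7 + 18.9 = 139.1 Ω.
R_{R_G..R_D} = 16.7 + 18.9 = 35.60 Ω.
Voltage divider: V = V_supply · (35.60 / 139.1) = 15.1 × 0.2559 = 3.865 mV.

V ≈ 3.86 mV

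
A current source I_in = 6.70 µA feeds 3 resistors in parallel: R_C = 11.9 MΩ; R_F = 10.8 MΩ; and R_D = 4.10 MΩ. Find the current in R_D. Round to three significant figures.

I ≈ 3.89 µA

Conductances: ΣG = 1/11.9 + 1/10.8 + 1/4.10 = 0.4205 (1/MΩ).
By the current-divider rule, I = I_in · G_k/ΣG = 6.70 × 0.5800 = 3.886 µA.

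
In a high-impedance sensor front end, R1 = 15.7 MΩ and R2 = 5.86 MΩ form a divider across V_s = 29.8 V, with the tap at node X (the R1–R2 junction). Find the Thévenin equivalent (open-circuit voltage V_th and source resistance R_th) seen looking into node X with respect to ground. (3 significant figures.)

V_th ≈ 8.10 V, R_th ≈ 4.27 MΩ

V_th is the unloaded tap voltage: V_s · R2/(R1+R2) = 29.8 × 0.2718 = 8.100 V.
With V_s suppressed (replaced by a short), R_th = R1 ‖ R2 = (15.70 × 5.86)/(15.70 + 5.86) = 4.267 MΩ.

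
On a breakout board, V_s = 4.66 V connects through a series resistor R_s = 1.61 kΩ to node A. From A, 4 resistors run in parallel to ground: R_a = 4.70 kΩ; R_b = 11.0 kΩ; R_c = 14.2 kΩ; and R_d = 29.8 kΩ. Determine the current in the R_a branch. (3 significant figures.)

Equivalent of the parallel group: R_p = 2.453 kΩ.
Node voltage V_A = V_s · R_p/(R_s + R_p) = 4.66 × 0.6037 = 2.813 V.
Branch current I = V_A/R_a = 2.813/4.70 = 0.5986 mA.

I ≈ 0.599 mA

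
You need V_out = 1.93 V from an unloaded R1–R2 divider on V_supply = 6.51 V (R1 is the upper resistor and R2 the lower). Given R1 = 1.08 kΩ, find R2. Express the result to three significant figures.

The divider ratio is R2/(R1+R2) = 1.93/6.51 = 0.2965.
Rearranging, R2 = R1·k/(1−k) = 1.08 × 0.4214 = 0.4551 kΩ.

R2 ≈ 0.455 kΩ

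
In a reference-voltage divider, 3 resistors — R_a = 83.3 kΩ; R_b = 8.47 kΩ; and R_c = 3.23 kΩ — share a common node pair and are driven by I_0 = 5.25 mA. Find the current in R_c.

I ≈ 3.70 mA

ΣG = 1/83.3 + 1/8.47 + 1/3.23 = 0.4397.
R_c takes the fraction G_k/ΣG = 0.3096/0.4397 = 0.7042, so I = 5.25 × 0.7042 = 3.697 mA.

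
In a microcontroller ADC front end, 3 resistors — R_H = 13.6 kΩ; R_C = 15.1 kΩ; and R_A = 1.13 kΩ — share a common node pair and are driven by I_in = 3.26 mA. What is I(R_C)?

I ≈ 0.211 mA

Conductances: ΣG = 1/13.6 + 1/15.1 + 1/1.13 = 1.025 (1/kΩ).
R_C takes the fraction G_k/ΣG = 0.06623/1.025 = 0.06463, so I = 3.26 × 0.06463 = 0.2107 mA.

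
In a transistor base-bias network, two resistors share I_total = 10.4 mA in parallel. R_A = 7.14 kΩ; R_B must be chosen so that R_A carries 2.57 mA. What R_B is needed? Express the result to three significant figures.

R_B ≈ 2.34 kΩ

In a two-way split, I_A/I_total = R_B/(R_A + R_B).
With f = 0.2471, R_B = R_A · f/(1−f) = 7.14 × 0.3282 = 2.344 kΩ.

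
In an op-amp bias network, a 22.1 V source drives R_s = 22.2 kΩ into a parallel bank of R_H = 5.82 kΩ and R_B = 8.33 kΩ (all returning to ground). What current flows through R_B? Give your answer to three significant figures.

Parallel bank: R_p = 1/(1/5.82 + 1/8.33) = 3.426 kΩ.
V_A by voltage divider: V_A = 22.1 × 3.426/(22.2 + 3.426) = 2.955 V.
I(R_B) = V_A / R_B = 2.955/8.33 = 0.3547 mA.

I ≈ 0.355 mA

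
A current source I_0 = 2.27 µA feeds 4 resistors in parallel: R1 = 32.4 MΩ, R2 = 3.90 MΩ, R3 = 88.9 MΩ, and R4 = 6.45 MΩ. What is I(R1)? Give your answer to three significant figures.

I ≈ 0.154 µA

Conductances: ΣG = 1/32.4 + 1/3.90 + 1/88.9 + 1/6.45 = 0.4536 (1/MΩ).
By the current-divider rule, I = I_0 · G_k/ΣG = 2.27 × 0.06805 = 0.1545 µA.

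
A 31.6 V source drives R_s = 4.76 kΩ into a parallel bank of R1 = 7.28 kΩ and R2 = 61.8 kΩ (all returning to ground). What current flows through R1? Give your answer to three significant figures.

Parallel bank: R_p = 1/(1/7.28 + 1/61.8) = 6.513 kΩ.
V_A by voltage divider: V_A = 31.6 × 6.513/(4.76 + 6.513) = 18.26 V.
I(R1) = V_A / R1 = 18.26/7.28 = 2.508 mA.
(Equivalently: I_total = 2.803 mA, then current-divider fraction G_k/ΣG = 0.8946.)

I ≈ 2.51 mA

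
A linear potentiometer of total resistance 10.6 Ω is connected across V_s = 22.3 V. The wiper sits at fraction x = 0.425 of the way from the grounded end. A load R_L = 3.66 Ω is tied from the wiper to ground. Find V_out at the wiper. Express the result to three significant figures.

V_out ≈ 5.55 V

Lower segment x·R_p = 4.505 Ω; upper segment (1−x)·R_p = 6.095 Ω.
(x·R_p) ‖ R_L = 2.019 Ω.
Loaded-divider output: V_out = 22.3 × 0.2489 = 5.550 V.
(Unloaded: V_out = x·V_s = 9.48 V.)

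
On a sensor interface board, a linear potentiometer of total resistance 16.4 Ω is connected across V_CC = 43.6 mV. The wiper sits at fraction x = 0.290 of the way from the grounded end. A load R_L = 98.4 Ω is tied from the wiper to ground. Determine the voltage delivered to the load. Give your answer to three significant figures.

Split the track: R_lower = x·R_p = 4.756 Ω, R_upper = (1−x)·R_p = 11.64 Ω.
(x·R_p) ‖ R_L = 4.537 Ω.
Then V_out = V_CC · 4.537/(11.64 + 4.537) = 12.22 mV.

V_out ≈ 12.2 mV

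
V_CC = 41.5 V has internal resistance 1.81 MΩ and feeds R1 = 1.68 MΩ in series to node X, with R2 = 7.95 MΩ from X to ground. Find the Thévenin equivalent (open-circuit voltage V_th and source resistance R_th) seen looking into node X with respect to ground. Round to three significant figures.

V_th ≈ 28.8 V, R_th ≈ 2.43 MΩ

R1' = 1.81 + 1.68 = 3.490 MΩ (source resistance + R1).
V_th is the unloaded tap voltage: V_CC · R2/(R1'+R2) = 41.5 × 0.6949 = 28.84 V.
Zeroing V_CC shorts the top of R1' to ground, so R_th = R1' ‖ R2 = 2.425 MΩ.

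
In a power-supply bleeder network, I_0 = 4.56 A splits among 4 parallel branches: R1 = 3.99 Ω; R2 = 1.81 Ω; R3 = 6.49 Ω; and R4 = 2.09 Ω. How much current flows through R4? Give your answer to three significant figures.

I ≈ 1.52 A

ΣG = 1/3.99 + 1/1.81 + 1/6.49 + 1/2.09 = 1.436.
By the current-divider rule, I = I_0 · G_k/ΣG = 4.56 × 0.3333 = 1.520 A.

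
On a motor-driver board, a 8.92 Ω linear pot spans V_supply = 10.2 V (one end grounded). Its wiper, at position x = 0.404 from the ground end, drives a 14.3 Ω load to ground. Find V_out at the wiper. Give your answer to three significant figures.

V_out ≈ 3.58 V

Lower segment x·R_p = 3.604 Ω; upper segment (1−x)·R_p = 5.316 Ω.
(x·R_p) ‖ R_L = 2.878 Ω.
Then V_out = V_supply · 2.878/(5.316 + 2.878) = 3.583 V.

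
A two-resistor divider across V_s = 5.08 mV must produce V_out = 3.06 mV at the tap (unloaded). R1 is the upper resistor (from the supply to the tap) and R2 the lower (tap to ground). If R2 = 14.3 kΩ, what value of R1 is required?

R1 ≈ 9.44 kΩ

Required fraction k = V_out/V_s = 0.6024.
R1 = R2·(1/k − 1) = 14.3 × 0.6601 = 9.440 kΩ.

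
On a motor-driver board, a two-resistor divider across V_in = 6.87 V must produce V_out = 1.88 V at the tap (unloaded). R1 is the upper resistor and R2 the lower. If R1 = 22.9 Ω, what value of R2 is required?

The divider ratio is R2/(R1+R2) = 1.88/6.87 = 0.2737.
Rearranging, R2 = R1·k/(1−k) = 22.9 × 0.3768 = 8.628 Ω.

R2 ≈ 8.63 Ω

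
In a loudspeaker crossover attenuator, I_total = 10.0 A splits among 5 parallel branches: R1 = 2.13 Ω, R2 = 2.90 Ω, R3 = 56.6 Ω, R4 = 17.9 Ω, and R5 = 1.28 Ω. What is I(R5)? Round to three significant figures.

I ≈ 4.68 A

ΣG = 1/2.13 + 1/2.90 + 1/56.6 + 1/17.9 + 1/1.28 = 1.669.
R5 takes the fraction G_k/ΣG = 0.7812/1.669 = 0.4681, so I = 10.0 × 0.4681 = 4.681 A.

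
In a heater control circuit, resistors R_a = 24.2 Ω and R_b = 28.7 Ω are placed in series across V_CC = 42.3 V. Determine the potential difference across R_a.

V ≈ 19.4 V

Total series resistance ΣR = 24.2 + 28.7 = 52.90 Ω.
Voltage divider: V = V_CC · (24.20 / 52.90) = 42.3 × 0.4575 = 19.35 V.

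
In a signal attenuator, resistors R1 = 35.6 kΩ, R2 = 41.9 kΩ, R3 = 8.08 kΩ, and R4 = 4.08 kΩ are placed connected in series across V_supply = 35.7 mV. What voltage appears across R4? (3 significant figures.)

ΣR = 35.6 + 41.9 + 8.08 + 4.08 = 89.66 kΩ.
By the voltage-divider rule, V = 35.7 × 4.080/89.66 = 1.625 mV.

V ≈ 1.62 mV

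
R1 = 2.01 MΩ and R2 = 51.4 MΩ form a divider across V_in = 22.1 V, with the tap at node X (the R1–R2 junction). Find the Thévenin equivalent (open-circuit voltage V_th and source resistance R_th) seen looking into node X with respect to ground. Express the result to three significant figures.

With X open, the divider is unloaded: V_th = 22.1 × 51.4/53.41 = 21.27 V.
Looking into X with the source shorted: R_th = R1·R2/(R1+R2) = 2.010 × 51.4/53.41 = 1.934 MΩ.

V_th ≈ 21.3 V, R_th ≈ 1.93 MΩ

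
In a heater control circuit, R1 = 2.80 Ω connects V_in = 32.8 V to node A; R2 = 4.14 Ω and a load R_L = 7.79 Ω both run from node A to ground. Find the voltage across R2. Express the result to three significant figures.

V_out ≈ 16.1 V

R2 ‖ R_L = (4.14 × 7.79)/(4.14 + 7.79) = 2.703 Ω.
Now apply the divider: V_out = 32.8 × 0.4912 = 16.11 V.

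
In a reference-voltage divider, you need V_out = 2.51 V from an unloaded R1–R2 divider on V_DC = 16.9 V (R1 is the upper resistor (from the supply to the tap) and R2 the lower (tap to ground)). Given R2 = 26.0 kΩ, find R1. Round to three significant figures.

Required fraction k = V_out/V_DC = 0.1485.
R1 = R2·(1/k − 1) = 26.0 × 5.733 = 149.1 kΩ.

R1 ≈ 149 kΩ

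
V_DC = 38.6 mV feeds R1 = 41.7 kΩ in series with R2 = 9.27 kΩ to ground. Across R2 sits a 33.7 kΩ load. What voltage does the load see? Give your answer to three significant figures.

V_out ≈ 5.73 mV

The load sits in parallel with R2, giving an effective lower resistance R2' = R2·R_L/(R2+R_L) = 7.270 kΩ.
Now apply the divider: V_out = 38.6 × 0.1485 = 5.731 mV.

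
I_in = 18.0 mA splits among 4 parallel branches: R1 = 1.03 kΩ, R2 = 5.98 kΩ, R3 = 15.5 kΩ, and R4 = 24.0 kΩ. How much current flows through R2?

I ≈ 2.42 mA

Conductances: ΣG = 1/1.03 + 1/5.98 + 1/15.5 + 1/24.0 = 1.244 (1/kΩ).
R2 takes the fraction G_k/ΣG = 0.1672/1.244 = 0.1344, so I = 18.0 × 0.1344 = 2.419 mA.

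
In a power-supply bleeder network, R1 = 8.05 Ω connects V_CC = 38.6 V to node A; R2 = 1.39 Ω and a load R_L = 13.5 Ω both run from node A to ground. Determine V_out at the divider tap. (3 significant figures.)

First combine the lower leg with the load: R2 ‖ R_L = 1.260 Ω.
Then V_out = V_CC · R2'/(R1 + R2') = 38.6 × 1.260/9.310 = 5.225 V.

V_out ≈ 5.22 V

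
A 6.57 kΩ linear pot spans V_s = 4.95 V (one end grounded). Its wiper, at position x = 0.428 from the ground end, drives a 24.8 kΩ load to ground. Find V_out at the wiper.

V_out ≈ 1.99 V

Lower segment x·R_p = 2.812 kΩ; upper segment (1−x)·R_p = 3.758 kΩ.
Lower segment in parallel with the load: 2.812 ‖ 24.8 = 2.526 kΩ.
V_out = 4.95 × 2.526/(3.758 + 2.526) = 1.990 V.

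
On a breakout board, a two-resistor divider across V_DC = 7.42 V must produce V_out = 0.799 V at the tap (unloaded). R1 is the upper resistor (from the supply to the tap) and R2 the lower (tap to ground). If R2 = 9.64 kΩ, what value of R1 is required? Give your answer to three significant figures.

R1 ≈ 79.9 kΩ

The divider ratio is R2/(R1+R2) = 0.799/7.42 = 0.1077.
R1 = R2·(1/k − 1) = 9.64 × 8.287 = 79.88 kΩ.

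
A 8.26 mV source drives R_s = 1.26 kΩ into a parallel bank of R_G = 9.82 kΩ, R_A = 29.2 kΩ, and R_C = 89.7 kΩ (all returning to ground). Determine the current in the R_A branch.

Combine the parallel branches: R_p = (1/9.82 + 1/29.2 + 1/89.7)⁻¹ = 6.792 kΩ.
Node voltage V_A = V_in · R_p/(R_s + R_p) = 8.26 × 0.8435 = 6.967 mV.
I(R_A) = V_A / R_A = 6.967/29.2 = 0.2386 µA.

I ≈ 0.239 µA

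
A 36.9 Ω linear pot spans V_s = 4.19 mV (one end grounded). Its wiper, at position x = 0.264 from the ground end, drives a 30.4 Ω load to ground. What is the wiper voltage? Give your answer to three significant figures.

V_out ≈ 0.895 mV

Split the track: R_lower = x·R_p = 9.742 Ω, R_upper = (1−x)·R_p = 27.16 Ω.
R_L loads the lower segment: effective lower R = 7.377 Ω.
Loaded-divider output: V_out = 4.19 × 0.2136 = 0.8951 mV.
(Unloaded: V_out = x·V_s = 1.11 mV.)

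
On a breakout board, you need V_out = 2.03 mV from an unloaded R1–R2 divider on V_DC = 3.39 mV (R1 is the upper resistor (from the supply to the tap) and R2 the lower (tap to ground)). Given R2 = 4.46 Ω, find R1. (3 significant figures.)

R1 ≈ 2.99 Ω

Required fraction k = V_out/V_DC = 0.5988.
Rearranging, R1 = R2·(1−k)/k = 4.46 × 0.6700 = 2.988 Ω.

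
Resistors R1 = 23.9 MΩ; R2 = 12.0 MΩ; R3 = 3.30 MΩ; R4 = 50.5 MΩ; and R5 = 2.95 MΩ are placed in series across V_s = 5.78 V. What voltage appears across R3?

V ≈ 0.206 V

ΣR = 23.9 + 12.0 + 3.30 + 50.5 + 2.95 = 92.65 MΩ.
By the voltage-divider rule, V = 5.78 × 3.300/92.65 = 0.2059 V.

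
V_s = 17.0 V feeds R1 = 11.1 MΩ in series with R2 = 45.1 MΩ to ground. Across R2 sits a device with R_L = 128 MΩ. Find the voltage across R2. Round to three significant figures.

The load sits in parallel with R2, giving an effective lower resistance R2' = R2·R_L/(R2+R_L) = 33.35 MΩ.
Now apply the divider: V_out = 17.0 × 0.7503 = 12.75 V.

V_out ≈ 12.8 V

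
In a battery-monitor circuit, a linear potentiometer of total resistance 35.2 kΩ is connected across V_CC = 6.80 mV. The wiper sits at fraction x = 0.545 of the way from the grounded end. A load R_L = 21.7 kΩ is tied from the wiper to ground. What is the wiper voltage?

Split the track: R_lower = x·R_p = 19.18 kΩ, R_upper = (1−x)·R_p = 16.02 kΩ.
(x·R_p) ‖ R_L = 10.18 kΩ.
V_out = 6.80 × 10.18/(16.02 + 10.18) = 2.643 mV.

V_out ≈ 2.64 mV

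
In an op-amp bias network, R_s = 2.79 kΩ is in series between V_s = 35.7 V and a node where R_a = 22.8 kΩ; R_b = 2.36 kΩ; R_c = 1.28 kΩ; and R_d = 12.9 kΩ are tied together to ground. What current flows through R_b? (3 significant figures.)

Parallel bank: R_p = 1/(1/22.8 + 1/2.36 + 1/1.28 + 1/12.9) = 0.7539 kΩ.
V_A by voltage divider: V_A = 35.7 × 0.7539/(2.79 + 0.7539) = 7.595 V.
Branch current I = V_A/R_b = 7.595/2.36 = 3.218 mA.

I ≈ 3.22 mA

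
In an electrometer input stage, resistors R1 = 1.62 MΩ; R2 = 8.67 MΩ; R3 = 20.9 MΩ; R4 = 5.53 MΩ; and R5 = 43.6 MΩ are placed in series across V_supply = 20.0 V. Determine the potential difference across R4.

Series total: ΣR = 1.62 + 8.67 + 20.9 + 5.53 + 43.6 = 80.32 MΩ.
V = V_supply · R/ΣR = 20.0 × 0.06885 = 1.377 V.

V ≈ 1.38 V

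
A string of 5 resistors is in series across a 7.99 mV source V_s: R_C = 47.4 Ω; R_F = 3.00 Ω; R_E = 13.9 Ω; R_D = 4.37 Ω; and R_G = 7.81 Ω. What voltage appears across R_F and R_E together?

V ≈ 1.77 mV

Total series resistance ΣR = 47.4 + 3.00 + 13.9 + 4.37 + 7.81 = 76.48 Ω.
R_{R_F..R_E} = 3.00 + 13.9 = 16.90 Ω.
V = V_s · R/ΣR = 7.99 × 0.2210 = 1.766 mV.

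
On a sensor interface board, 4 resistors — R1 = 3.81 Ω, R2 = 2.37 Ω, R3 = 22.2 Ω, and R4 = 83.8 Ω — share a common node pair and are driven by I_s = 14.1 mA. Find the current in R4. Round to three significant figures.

I ≈ 0.227 mA

ΣG = 1/3.81 + 1/2.37 + 1/22.2 + 1/83.8 = 0.7414.
Current divider: I(R4) = I_s · G_k/ΣG = 14.1 × (0.01193/0.7414) = 14.1 × 0.01610 = 0.2270 mA.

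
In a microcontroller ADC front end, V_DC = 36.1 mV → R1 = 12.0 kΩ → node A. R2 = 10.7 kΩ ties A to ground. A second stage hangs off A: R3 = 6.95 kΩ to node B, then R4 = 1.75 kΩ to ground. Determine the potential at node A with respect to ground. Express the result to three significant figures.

Looking into the second stage from A: R3 + R4 = 8.700 kΩ appears in parallel with R2.
Effective lower resistance at A: R2 ‖ 8.700 = 4.798 kΩ.
So V_A = 36.1 × 0.2856 = 10.31 mV.

V_A ≈ 10.3 mV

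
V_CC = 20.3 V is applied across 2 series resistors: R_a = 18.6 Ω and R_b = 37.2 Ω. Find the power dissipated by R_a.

ΣR = 55.80 Ω → I = 20.3/55.80 = 0.3638 A.
P(R_a) = I²·R_a = (0.3638)² × 18.6 = 2.462 W.

P ≈ 2.46 W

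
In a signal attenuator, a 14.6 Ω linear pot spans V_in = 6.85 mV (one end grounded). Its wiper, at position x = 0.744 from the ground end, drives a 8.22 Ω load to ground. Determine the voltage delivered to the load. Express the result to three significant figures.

V_out ≈ 3.81 mV

The pot divides into 3.738 Ω above the wiper and 10.86 Ω below.
R_L loads the lower segment: effective lower R = 4.679 Ω.
Then V_out = V_in · 4.679/(3.738 + 4.679) = 3.808 mV.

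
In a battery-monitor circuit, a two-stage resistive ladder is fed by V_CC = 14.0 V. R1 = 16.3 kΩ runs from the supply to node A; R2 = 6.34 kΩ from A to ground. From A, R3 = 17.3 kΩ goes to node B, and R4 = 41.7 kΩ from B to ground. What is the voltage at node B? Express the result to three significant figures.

Looking into the second stage from A: R3 + R4 = 59.00 kΩ appears in parallel with R2.
Effective lower resistance at A: R2 ‖ 59.00 = 5.725 kΩ.
First divider: V_A = V_CC · 5.725/(16.3 + 5.725) = 3.639 V.
Stage 2 is unloaded, so V_B = V_A · R4/(R3+R4) = 3.639 × 41.7/59.00 = 2.572 V.

V_B ≈ 2.57 V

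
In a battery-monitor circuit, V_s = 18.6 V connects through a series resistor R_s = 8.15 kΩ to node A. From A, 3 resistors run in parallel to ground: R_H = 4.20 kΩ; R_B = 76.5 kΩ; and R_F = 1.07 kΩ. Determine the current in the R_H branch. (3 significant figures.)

Equivalent of the parallel group: R_p = 0.8434 kΩ.
V_A by voltage divider: V_A = 18.6 × 0.8434/(8.15 + 0.8434) = 1.744 V.
I(R_H) = V_A / R_H = 1.744/4.20 = 0.4153 mA.

I ≈ 0.415 mA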